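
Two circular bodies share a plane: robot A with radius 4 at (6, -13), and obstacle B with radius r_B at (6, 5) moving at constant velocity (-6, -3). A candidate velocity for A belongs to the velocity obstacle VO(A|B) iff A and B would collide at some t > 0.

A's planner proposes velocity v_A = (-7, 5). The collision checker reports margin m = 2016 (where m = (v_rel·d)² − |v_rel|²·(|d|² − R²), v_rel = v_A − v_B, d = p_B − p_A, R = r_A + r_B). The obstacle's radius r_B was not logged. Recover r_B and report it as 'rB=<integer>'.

m = 2016
d = (0, 18);  v_rel = (-1, 8),  |v_rel|² = 65
v_rel×d = (-1)·(18) − (8)·(0) = -18
since m = R²·65 − (-18)²:  R² = (324 + 2016) / 65 = 36
R = √36 = 6  ⇒  r_B = 6 − 4 = 2

rB=2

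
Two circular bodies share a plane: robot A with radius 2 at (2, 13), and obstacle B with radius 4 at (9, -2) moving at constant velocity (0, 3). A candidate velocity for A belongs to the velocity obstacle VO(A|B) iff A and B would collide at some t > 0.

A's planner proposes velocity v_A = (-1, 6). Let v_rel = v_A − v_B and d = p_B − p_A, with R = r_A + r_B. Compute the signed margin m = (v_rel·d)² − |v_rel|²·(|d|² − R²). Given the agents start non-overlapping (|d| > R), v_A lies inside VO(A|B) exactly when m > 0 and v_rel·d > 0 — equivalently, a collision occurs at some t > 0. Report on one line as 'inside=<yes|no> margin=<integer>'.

d = (7, -15),  |d|² = 274;  R = 2+4 = 6,  c = 274−6² = 238
v_rel = (-1, 3),  |v_rel|² = 10;  v_rel·d = (-1)·(7) + (3)·(-15) = -52
10·t² + 104·t + 238 = 0  ⇒  m = (-52)² − 10·238 = 324
m = 324 > 0,  v_rel·d = -52 < 0  ⇒  outside

inside=no margin=324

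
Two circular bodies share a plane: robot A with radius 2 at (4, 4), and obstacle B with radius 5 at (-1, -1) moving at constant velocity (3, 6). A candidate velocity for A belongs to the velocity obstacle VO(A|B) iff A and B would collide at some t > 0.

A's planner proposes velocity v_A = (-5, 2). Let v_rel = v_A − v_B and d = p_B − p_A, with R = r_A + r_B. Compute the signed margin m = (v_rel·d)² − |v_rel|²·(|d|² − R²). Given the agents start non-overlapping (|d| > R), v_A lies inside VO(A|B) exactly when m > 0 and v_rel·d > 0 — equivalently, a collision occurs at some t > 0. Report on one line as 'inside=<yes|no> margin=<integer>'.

d = (-5, -5),  |d|² = 50;  R = 2+5 = 7,  c = 50−7² = 1
v_rel = (-8, -4),  |v_rel|² = 80;  v_rel·d = (-8)·(-5) + (-4)·(-5) = 60
80·t² − 120·t + 1 = 0  ⇒  m = 60² − 80·1 = 3520
m = 3520 > 0,  v_rel·d = 60 > 0  ⇒  inside

inside=yes margin=3520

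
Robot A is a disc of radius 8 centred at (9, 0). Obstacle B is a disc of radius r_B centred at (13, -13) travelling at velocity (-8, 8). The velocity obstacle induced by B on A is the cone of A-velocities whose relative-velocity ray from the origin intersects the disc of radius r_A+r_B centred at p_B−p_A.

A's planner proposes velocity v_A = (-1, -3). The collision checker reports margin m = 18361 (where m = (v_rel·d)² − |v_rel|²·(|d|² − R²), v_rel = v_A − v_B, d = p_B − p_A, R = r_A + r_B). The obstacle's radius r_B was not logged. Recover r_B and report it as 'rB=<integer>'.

m = 18361
d = (4, -13);  v_rel = (7, -11),  |v_rel|² = 170
v_rel×d = (7)·(-13) − (-11)·(4) = -47
since m = R²·170 − (-47)²:  R² = (2209 + 18361) / 170 = 121
R = √121 = 11  ⇒  r_B = 11 − 8 = 3

rB=3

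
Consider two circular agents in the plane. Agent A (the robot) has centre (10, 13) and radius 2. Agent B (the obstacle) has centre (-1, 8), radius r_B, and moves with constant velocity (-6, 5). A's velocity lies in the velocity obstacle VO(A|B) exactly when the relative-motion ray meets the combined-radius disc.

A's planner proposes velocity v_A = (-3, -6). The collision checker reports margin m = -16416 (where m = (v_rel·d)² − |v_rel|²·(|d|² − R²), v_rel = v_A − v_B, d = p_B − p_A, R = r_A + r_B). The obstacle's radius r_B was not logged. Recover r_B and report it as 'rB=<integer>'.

m = -16416
d = (-11, -5);  v_rel = (3, -11),  |v_rel|² = 130
v_rel×d = (3)·(-5) − (-11)·(-11) = -136
since m = R²·130 − (-136)²:  R² = (18496 + -16416) / 130 = 16
R = √16 = 4  ⇒  r_B = 4 − 2 = 2

rB=2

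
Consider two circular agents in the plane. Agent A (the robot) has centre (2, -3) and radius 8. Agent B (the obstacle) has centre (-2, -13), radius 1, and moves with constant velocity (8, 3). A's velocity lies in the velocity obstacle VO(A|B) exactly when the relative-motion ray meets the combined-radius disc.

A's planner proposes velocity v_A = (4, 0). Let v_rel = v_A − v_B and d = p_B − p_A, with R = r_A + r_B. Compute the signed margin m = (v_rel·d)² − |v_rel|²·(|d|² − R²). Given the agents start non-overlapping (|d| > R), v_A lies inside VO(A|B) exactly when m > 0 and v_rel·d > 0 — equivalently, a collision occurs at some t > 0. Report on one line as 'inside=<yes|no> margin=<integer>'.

d = (-4, -10),  |d|² = 116;  R = 8+1 = 9,  c = 116−9² = 35
v_rel = (-4, -3),  |v_rel|² = 25;  v_rel·d = (-4)·(-4) + (-3)·(-10) = 46
25·t² − 92·t + 35 = 0  ⇒  m = 46² − 25·35 = 1241
m = 1241 > 0,  v_rel·d = 46 > 0  ⇒  inside

inside=yes margin=1241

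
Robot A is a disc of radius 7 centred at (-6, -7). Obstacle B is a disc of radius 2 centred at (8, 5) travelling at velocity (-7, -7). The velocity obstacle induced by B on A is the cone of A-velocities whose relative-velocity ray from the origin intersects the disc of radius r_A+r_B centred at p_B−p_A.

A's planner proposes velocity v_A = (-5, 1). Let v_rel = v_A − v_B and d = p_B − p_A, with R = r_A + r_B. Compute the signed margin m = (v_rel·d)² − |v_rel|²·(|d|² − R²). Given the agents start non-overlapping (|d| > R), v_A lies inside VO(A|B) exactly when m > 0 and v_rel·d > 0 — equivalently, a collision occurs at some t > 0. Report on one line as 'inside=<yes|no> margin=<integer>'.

d = (14, 12),  |d|² = 340;  R = 7+2 = 9,  c = 340−9² = 259
v_rel = (2, 8),  |v_rel|² = 68;  v_rel·d = (2)·(14) + (8)·(12) = 124
68·t² − 248·t + 259 = 0  ⇒  m = 124² − 68·259 = -2236
m = -2236 < 0,  v_rel·d = 124 > 0  ⇒  outside

inside=no margin=-2236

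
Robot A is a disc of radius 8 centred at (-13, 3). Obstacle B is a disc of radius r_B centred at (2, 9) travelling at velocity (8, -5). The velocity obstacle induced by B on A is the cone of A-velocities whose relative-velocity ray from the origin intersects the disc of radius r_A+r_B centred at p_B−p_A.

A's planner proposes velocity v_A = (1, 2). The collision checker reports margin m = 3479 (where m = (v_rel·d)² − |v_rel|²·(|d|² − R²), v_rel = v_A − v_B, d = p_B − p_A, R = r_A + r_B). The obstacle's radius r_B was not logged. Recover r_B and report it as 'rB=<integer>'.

m = 3479
d = (15, 6);  v_rel = (-7, 7),  |v_rel|² = 98
v_rel×d = (-7)·(6) − (7)·(15) = -147
since m = R²·98 − (-147)²:  R² = (21609 + 3479) / 98 = 256
R = √256 = 16  ⇒  r_B = 16 − 8 = 8

rB=8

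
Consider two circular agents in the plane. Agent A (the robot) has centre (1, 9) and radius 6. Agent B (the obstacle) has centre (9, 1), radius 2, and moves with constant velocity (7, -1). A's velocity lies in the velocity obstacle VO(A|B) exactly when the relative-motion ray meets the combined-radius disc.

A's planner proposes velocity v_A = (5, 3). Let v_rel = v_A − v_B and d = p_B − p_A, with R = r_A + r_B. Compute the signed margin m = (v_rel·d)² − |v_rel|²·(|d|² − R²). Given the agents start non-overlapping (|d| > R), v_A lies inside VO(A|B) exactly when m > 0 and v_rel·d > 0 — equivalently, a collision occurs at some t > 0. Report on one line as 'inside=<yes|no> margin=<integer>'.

d = (8, -8),  |d|² = 128;  R = 6+2 = 8,  c = 128−8² = 64
v_rel = (-2, 4),  |v_rel|² = 20;  v_rel·d = (-2)·(8) + (4)·(-8) = -48
20·t² + 96·t + 64 = 0  ⇒  m = (-48)² − 20·64 = 1024
m = 1024 > 0,  v_rel·d = -48 < 0  ⇒  outside

inside=no margin=1024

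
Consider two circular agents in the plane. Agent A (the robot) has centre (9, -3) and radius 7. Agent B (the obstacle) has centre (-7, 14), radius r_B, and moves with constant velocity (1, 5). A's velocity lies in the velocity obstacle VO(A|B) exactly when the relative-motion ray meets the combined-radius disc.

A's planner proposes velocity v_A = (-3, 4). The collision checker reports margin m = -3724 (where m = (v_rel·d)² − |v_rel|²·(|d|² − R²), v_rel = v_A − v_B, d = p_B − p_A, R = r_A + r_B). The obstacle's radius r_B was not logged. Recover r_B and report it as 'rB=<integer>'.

m = -3724
d = (-16, 17);  v_rel = (-4, -1),  |v_rel|² = 17
v_rel×d = (-4)·(17) − (-1)·(-16) = -84
since m = R²·17 − (-84)²:  R² = (7056 + -3724) / 17 = 196
R = √196 = 14  ⇒  r_B = 14 − 7 = 7

rB=7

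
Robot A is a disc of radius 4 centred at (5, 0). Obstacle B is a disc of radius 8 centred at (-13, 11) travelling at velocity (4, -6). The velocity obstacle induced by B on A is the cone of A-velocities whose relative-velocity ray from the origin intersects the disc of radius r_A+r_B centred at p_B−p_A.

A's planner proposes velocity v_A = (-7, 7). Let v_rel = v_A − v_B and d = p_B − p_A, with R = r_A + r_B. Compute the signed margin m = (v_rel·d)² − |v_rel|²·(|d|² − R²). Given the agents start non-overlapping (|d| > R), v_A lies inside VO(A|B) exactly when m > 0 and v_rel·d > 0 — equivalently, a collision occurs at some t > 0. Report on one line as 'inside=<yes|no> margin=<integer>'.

d = (-18, 11),  |d|² = 445;  R = 4+8 = 12,  c = 445−12² = 301
v_rel = (-11, 13),  |v_rel|² = 290;  v_rel·d = (-11)·(-18) + (13)·(11) = 341
290·t² − 682·t + 301 = 0  ⇒  m = 341² − 290·301 = 28991
m = 28991 > 0,  v_rel·d = 341 > 0  ⇒  inside

inside=yes margin=28991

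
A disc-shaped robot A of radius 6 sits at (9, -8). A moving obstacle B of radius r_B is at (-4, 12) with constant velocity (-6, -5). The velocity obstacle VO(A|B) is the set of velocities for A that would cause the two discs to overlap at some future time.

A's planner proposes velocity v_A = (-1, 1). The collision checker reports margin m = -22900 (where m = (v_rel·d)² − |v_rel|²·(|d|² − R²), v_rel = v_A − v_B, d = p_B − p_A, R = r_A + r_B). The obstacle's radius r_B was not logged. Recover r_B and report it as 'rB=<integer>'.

m = -22900
d = (-13, 20);  v_rel = (5, 6),  |v_rel|² = 61
v_rel×d = (5)·(20) − (6)·(-13) = 178
since m = R²·61 − 178²:  R² = (31684 + -22900) / 61 = 144
R = √144 = 12  ⇒  r_B = 12 − 6 = 6

rB=6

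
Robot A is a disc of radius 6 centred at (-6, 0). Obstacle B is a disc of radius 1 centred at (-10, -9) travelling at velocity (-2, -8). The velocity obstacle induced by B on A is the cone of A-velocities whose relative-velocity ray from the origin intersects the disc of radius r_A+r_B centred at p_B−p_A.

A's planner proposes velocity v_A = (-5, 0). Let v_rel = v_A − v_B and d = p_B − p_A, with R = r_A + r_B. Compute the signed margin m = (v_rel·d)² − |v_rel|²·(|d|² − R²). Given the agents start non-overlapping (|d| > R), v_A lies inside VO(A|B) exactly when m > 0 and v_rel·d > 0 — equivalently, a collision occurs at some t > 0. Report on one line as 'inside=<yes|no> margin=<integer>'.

d = (-4, -9),  |d|² = 97;  R = 6+1 = 7,  c = 97−7² = 48
v_rel = (-3, 8),  |v_rel|² = 73;  v_rel·d = (-3)·(-4) + (8)·(-9) = -60
73·t² + 120·t + 48 = 0  ⇒  m = (-60)² − 73·48 = 96
m = 96 > 0,  v_rel·d = -60 < 0  ⇒  outside

inside=no margin=96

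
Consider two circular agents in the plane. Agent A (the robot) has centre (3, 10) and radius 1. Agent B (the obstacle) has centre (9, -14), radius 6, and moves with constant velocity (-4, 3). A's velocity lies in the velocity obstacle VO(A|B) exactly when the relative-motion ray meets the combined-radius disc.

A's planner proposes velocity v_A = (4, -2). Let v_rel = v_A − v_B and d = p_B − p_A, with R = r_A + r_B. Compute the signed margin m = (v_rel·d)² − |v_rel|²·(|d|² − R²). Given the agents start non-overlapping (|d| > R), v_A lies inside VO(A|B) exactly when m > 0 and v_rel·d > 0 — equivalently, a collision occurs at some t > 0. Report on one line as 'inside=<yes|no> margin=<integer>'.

d = (6, -24),  |d|² = 612;  R = 1+6 = 7,  c = 612−7² = 563
v_rel = (8, -5),  |v_rel|² = 89;  v_rel·d = (8)·(6) + (-5)·(-24) = 168
89·t² − 336·t + 563 = 0  ⇒  m = 168² − 89·563 = -21883
m = -21883 < 0,  v_rel·d = 168 > 0  ⇒  outside

inside=no margin=-21883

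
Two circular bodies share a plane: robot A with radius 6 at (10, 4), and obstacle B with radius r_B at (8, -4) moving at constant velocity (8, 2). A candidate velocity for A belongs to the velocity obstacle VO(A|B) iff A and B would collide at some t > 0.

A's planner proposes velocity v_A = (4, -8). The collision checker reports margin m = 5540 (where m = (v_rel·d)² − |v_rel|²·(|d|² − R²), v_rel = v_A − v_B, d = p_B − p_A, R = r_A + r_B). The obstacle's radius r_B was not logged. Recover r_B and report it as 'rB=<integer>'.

m = 5540
d = (-2, -8);  v_rel = (-4, -10),  |v_rel|² = 116
v_rel×d = (-4)·(-8) − (-10)·(-2) = 12
since m = R²·116 − 12²:  R² = (144 + 5540) / 116 = 49
R = √49 = 7  ⇒  r_B = 7 − 6 = 1

rB=1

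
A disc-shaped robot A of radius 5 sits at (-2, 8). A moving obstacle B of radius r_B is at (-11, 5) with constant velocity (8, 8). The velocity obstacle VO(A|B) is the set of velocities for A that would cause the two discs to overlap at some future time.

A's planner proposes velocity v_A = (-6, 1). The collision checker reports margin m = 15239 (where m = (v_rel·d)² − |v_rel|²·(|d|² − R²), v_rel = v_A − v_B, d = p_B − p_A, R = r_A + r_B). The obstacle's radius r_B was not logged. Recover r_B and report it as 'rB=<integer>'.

m = 15239
d = (-9, -3);  v_rel = (-14, -7),  |v_rel|² = 245
v_rel×d = (-14)·(-3) − (-7)·(-9) = -21
since m = R²·245 − (-21)²:  R² = (441 + 15239) / 245 = 64
R = √64 = 8  ⇒  r_B = 8 − 5 = 3

rB=3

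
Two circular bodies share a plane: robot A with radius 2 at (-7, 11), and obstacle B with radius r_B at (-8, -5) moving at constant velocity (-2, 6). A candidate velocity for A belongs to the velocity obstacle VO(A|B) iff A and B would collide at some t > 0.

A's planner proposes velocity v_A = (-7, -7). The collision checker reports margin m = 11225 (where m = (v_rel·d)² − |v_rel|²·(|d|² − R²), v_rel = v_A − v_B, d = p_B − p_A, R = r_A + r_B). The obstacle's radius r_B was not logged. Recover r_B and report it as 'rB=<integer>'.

m = 11225
d = (-1, -16);  v_rel = (-5, -13),  |v_rel|² = 194
v_rel×d = (-5)·(-16) − (-13)·(-1) = 67
since m = R²·194 − 67²:  R² = (4489 + 11225) / 194 = 81
R = √81 = 9  ⇒  r_B = 9 − 2 = 7

rB=7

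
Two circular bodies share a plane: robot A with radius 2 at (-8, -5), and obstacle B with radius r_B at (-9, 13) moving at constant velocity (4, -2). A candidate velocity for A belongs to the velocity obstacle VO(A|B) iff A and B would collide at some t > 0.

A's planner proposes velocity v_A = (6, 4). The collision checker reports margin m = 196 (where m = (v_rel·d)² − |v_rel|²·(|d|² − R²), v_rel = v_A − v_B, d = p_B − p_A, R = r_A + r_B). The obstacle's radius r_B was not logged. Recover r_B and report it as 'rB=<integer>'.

m = 196
d = (-1, 18);  v_rel = (2, 6),  |v_rel|² = 40
v_rel×d = (2)·(18) − (6)·(-1) = 42
since m = R²·40 − 42²:  R² = (1764 + 196) / 40 = 49
R = √49 = 7  ⇒  r_B = 7 − 2 = 5

rB=5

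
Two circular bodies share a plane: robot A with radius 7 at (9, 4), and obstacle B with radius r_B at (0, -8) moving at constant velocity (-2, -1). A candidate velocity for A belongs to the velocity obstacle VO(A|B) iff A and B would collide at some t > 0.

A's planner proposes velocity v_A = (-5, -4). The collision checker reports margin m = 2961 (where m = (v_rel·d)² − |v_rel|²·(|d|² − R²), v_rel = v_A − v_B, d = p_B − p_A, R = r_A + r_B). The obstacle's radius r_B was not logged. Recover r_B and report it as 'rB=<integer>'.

m = 2961
d = (-9, -12);  v_rel = (-3, -3),  |v_rel|² = 18
v_rel×d = (-3)·(-12) − (-3)·(-9) = 9
since m = R²·18 − 9²:  R² = (81 + 2961) / 18 = 169
R = √169 = 13  ⇒  r_B = 13 − 7 = 6

rB=6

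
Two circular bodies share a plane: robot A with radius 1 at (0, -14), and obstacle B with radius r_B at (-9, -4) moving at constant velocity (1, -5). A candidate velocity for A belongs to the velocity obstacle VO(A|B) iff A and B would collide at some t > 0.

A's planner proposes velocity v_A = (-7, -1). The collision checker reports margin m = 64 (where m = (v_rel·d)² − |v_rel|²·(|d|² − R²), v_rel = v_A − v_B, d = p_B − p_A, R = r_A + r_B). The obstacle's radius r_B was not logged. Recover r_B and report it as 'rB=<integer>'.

m = 64
d = (-9, 10);  v_rel = (-8, 4),  |v_rel|² = 80
v_rel×d = (-8)·(10) − (4)·(-9) = -44
since m = R²·80 − (-44)²:  R² = (1936 + 64) / 80 = 25
R = √25 = 5  ⇒  r_B = 5 − 1 = 4

rB=4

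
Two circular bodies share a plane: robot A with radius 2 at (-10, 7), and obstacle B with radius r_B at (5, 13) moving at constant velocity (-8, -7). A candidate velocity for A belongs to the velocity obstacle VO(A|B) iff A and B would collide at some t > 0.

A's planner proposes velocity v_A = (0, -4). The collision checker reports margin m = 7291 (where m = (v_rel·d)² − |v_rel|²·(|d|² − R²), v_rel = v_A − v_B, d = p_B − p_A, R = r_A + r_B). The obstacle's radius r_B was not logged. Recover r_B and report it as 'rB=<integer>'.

m = 7291
d = (15, 6);  v_rel = (8, 3),  |v_rel|² = 73
v_rel×d = (8)·(6) − (3)·(15) = 3
since m = R²·73 − 3²:  R² = (9 + 7291) / 73 = 100
R = √100 = 10  ⇒  r_B = 10 − 2 = 8

rB=8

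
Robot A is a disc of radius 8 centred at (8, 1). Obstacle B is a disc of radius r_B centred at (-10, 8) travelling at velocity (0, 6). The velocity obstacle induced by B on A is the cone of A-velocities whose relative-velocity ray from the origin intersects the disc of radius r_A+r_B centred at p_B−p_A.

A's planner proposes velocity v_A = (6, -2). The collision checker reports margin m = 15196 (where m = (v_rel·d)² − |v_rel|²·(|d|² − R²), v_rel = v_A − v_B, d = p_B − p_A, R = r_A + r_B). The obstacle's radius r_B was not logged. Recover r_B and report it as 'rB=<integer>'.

m = 15196
d = (-18, 7);  v_rel = (6, -8),  |v_rel|² = 100
v_rel×d = (6)·(7) − (-8)·(-18) = -102
since m = R²·100 − (-102)²:  R² = (10404 + 15196) / 100 = 256
R = √256 = 16  ⇒  r_B = 16 − 8 = 8

rB=8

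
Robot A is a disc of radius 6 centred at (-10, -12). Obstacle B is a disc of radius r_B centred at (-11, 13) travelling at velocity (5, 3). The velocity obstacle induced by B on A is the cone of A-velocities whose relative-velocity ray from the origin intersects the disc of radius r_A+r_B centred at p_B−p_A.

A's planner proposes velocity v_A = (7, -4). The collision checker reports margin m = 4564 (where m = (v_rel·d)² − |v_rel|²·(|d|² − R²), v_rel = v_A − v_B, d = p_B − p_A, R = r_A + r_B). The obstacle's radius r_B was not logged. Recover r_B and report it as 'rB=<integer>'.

m = 4564
d = (-1, 25);  v_rel = (2, -7),  |v_rel|² = 53
v_rel×d = (2)·(25) − (-7)·(-1) = 43
since m = R²·53 − 43²:  R² = (1849 + 4564) / 53 = 121
R = √121 = 11  ⇒  r_B = 11 − 6 = 5

rB=5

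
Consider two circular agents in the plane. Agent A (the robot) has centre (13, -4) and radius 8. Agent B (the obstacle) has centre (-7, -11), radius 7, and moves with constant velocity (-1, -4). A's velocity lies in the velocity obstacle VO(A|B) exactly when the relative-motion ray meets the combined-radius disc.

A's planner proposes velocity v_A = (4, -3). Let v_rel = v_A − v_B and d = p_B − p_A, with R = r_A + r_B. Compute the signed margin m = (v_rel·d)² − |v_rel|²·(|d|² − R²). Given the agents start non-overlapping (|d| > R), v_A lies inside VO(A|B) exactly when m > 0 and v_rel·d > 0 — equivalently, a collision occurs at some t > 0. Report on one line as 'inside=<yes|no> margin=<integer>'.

d = (-20, -7),  |d|² = 449;  R = 8+7 = 15,  c = 449−15² = 224
v_rel = (5, 1),  |v_rel|² = 26;  v_rel·d = (5)·(-20) + (1)·(-7) = -107
26·t² + 214·t + 224 = 0  ⇒  m = (-107)² − 26·224 = 5625
m = 5625 > 0,  v_rel·d = -107 < 0  ⇒  outside

inside=no margin=5625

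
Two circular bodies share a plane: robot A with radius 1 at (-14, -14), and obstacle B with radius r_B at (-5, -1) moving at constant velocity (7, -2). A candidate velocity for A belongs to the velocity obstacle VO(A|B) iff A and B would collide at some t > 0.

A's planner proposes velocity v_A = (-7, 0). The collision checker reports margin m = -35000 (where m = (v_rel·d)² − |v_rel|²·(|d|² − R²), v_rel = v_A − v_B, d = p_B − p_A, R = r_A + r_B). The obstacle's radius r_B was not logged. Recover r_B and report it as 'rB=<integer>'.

m = -35000
d = (9, 13);  v_rel = (-14, 2),  |v_rel|² = 200
v_rel×d = (-14)·(13) − (2)·(9) = -200
since m = R²·200 − (-200)²:  R² = (40000 + -35000) / 200 = 25
R = √25 = 5  ⇒  r_B = 5 − 1 = 4

rB=4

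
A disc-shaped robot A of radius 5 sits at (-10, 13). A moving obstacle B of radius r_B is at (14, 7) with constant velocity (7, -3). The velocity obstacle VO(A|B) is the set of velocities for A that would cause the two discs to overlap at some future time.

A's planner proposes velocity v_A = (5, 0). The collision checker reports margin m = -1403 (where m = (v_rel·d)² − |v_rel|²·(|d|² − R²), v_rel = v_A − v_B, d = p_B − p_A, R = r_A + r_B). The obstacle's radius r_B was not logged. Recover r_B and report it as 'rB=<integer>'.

m = -1403
d = (24, -6);  v_rel = (-2, 3),  |v_rel|² = 13
v_rel×d = (-2)·(-6) − (3)·(24) = -60
since m = R²·13 − (-60)²:  R² = (3600 + -1403) / 13 = 169
R = √169 = 13  ⇒  r_B = 13 − 5 = 8

rB=8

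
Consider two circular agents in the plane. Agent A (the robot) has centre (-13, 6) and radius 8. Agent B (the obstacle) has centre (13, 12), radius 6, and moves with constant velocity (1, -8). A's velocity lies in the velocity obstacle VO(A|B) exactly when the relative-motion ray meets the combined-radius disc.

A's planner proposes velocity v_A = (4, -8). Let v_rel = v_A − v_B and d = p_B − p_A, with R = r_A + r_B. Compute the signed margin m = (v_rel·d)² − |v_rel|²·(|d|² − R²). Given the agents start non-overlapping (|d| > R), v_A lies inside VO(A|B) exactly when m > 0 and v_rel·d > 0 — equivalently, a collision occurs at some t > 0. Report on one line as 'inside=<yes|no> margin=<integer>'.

d = (26, 6),  |d|² = 712;  R = 8+6 = 14,  c = 712−14² = 516
v_rel = (3, 0),  |v_rel|² = 9;  v_rel·d = (3)·(26) + (0)·(6) = 78
9·t² − 156·t + 516 = 0  ⇒  m = 78² − 9·516 = 1440
m = 1440 > 0,  v_rel·d = 78 > 0  ⇒  inside

inside=yes margin=1440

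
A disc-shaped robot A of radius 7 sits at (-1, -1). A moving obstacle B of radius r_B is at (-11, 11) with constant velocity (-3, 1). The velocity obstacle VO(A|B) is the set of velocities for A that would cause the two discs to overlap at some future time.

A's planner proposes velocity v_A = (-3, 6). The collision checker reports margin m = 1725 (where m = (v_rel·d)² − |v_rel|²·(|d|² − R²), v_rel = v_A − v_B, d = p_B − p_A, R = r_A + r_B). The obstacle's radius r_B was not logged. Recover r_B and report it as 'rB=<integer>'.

m = 1725
d = (-10, 12);  v_rel = (0, 5),  |v_rel|² = 25
v_rel×d = (0)·(12) − (5)·(-10) = 50
since m = R²·25 − 50²:  R² = (2500 + 1725) / 25 = 169
R = √169 = 13  ⇒  r_B = 13 − 7 = 6

rB=6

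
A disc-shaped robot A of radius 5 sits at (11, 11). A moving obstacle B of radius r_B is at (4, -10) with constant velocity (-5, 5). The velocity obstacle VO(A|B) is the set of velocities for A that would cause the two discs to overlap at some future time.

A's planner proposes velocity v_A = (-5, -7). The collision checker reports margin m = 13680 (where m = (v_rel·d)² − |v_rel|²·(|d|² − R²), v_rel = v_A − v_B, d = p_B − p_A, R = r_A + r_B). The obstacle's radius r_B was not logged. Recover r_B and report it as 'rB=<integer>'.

m = 13680
d = (-7, -21);  v_rel = (0, -12),  |v_rel|² = 144
v_rel×d = (0)·(-21) − (-12)·(-7) = -84
since m = R²·144 − (-84)²:  R² = (7056 + 13680) / 144 = 144
R = √144 = 12  ⇒  r_B = 12 − 5 = 7

rB=7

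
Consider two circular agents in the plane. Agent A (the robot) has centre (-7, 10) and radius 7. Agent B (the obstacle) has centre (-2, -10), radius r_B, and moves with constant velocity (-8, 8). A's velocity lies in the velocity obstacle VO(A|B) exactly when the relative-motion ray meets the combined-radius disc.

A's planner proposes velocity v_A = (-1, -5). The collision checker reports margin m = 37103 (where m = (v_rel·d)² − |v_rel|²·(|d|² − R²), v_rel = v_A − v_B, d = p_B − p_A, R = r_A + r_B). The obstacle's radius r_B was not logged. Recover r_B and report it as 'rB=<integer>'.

m = 37103
d = (5, -20);  v_rel = (7, -13),  |v_rel|² = 218
v_rel×d = (7)·(-20) − (-13)·(5) = -75
since m = R²·218 − (-75)²:  R² = (5625 + 37103) / 218 = 196
R = √196 = 14  ⇒  r_B = 14 − 7 = 7

rB=7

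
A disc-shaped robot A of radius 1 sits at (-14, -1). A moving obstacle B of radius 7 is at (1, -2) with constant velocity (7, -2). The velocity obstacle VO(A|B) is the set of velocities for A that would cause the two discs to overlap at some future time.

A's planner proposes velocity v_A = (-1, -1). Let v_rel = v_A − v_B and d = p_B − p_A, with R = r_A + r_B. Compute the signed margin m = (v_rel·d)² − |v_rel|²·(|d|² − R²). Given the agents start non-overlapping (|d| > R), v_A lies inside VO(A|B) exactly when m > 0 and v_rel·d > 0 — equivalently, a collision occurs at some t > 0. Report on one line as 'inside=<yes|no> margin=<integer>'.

d = (15, -1),  |d|² = 226;  R = 1+7 = 8,  c = 226−8² = 162
v_rel = (-8, 1),  |v_rel|² = 65;  v_rel·d = (-8)·(15) + (1)·(-1) = -121
65·t² + 242·t + 162 = 0  ⇒  m = (-121)² − 65·162 = 4111
m = 4111 > 0,  v_rel·d = -121 < 0  ⇒  outside

inside=no margin=4111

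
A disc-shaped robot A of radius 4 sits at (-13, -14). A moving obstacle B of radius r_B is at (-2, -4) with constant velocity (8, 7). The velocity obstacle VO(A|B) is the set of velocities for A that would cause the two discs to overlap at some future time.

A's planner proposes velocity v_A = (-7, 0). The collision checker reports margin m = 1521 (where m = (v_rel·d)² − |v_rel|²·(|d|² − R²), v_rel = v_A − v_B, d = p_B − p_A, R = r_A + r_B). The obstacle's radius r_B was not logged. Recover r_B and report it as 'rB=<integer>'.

m = 1521
d = (11, 10);  v_rel = (-15, -7),  |v_rel|² = 274
v_rel×d = (-15)·(10) − (-7)·(11) = -73
since m = R²·274 − (-73)²:  R² = (5329 + 1521) / 274 = 25
R = √25 = 5  ⇒  r_B = 5 − 4 = 1

rB=1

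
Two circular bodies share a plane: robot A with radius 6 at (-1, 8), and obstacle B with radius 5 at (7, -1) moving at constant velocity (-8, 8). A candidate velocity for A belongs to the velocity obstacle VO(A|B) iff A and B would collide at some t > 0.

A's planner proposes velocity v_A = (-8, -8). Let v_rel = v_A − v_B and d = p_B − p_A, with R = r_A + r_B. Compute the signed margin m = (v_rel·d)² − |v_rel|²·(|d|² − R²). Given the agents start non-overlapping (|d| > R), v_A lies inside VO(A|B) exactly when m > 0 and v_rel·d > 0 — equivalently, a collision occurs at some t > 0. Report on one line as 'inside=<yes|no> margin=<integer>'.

d = (8, -9),  |d|² = 145;  R = 6+5 = 11,  c = 145−11² = 24
v_rel = (0, -16),  |v_rel|² = 256;  v_rel·d = (0)·(8) + (-16)·(-9) = 144
256·t² − 288·t + 24 = 0  ⇒  m = 144² − 256·24 = 14592
m = 14592 > 0,  v_rel·d = 144 > 0  ⇒  inside

inside=yes margin=14592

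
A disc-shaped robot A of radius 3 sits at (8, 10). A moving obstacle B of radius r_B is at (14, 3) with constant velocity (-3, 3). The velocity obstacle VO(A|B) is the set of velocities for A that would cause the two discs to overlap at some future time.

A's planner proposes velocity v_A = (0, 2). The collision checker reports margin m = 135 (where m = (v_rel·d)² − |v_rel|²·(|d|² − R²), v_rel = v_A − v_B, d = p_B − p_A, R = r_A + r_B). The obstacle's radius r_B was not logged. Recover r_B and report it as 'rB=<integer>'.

m = 135
d = (6, -7);  v_rel = (3, -1),  |v_rel|² = 10
v_rel×d = (3)·(-7) − (-1)·(6) = -15
since m = R²·10 − (-15)²:  R² = (225 + 135) / 10 = 36
R = √36 = 6  ⇒  r_B = 6 − 3 = 3

rB=3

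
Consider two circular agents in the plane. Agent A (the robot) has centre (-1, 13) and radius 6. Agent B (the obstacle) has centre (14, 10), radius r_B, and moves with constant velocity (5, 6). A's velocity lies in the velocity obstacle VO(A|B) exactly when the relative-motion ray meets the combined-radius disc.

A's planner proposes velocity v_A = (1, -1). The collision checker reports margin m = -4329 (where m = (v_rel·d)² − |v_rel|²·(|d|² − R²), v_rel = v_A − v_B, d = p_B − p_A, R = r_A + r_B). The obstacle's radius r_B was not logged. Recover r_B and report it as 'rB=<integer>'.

m = -4329
d = (15, -3);  v_rel = (-4, -7),  |v_rel|² = 65
v_rel×d = (-4)·(-3) − (-7)·(15) = 117
since m = R²·65 − 117²:  R² = (13689 + -4329) / 65 = 144
R = √144 = 12  ⇒  r_B = 12 − 6 = 6

rB=6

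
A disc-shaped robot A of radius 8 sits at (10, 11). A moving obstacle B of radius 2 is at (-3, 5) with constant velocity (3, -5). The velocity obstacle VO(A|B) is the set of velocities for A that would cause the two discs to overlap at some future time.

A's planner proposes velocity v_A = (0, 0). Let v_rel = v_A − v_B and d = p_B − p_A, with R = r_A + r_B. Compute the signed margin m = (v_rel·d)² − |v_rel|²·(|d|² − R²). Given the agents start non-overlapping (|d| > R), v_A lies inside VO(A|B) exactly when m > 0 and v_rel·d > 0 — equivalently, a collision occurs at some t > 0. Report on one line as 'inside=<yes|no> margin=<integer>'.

d = (-13, -6),  |d|² = 205;  R = 8+2 = 10,  c = 205−10² = 105
v_rel = (-3, 5),  |v_rel|² = 34;  v_rel·d = (-3)·(-13) + (5)·(-6) = 9
34·t² − 18·t + 105 = 0  ⇒  m = 9² − 34·105 = -3489
m = -3489 < 0,  v_rel·d = 9 > 0  ⇒  outside

inside=no margin=-3489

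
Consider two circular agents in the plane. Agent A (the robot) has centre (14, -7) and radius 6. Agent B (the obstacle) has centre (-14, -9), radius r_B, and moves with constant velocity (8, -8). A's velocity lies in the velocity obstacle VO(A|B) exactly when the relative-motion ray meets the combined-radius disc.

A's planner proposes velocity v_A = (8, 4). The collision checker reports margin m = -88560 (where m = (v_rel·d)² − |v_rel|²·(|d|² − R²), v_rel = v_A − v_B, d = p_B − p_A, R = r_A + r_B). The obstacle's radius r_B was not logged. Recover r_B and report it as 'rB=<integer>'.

m = -88560
d = (-28, -2);  v_rel = (0, 12),  |v_rel|² = 144
v_rel×d = (0)·(-2) − (12)·(-28) = 336
since m = R²·144 − 336²:  R² = (112896 + -88560) / 144 = 169
R = √169 = 13  ⇒  r_B = 13 − 6 = 7

rB=7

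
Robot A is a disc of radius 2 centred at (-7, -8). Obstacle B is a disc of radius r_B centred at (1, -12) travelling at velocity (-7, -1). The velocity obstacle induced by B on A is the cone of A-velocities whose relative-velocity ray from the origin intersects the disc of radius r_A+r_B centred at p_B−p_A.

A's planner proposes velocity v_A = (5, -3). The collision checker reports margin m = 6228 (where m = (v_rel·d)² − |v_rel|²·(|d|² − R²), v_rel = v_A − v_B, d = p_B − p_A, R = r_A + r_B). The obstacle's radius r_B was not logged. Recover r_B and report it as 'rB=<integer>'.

m = 6228
d = (8, -4);  v_rel = (12, -2),  |v_rel|² = 148
v_rel×d = (12)·(-4) − (-2)·(8) = -32
since m = R²·148 − (-32)²:  R² = (1024 + 6228) / 148 = 49
R = √49 = 7  ⇒  r_B = 7 − 2 = 5

rB=5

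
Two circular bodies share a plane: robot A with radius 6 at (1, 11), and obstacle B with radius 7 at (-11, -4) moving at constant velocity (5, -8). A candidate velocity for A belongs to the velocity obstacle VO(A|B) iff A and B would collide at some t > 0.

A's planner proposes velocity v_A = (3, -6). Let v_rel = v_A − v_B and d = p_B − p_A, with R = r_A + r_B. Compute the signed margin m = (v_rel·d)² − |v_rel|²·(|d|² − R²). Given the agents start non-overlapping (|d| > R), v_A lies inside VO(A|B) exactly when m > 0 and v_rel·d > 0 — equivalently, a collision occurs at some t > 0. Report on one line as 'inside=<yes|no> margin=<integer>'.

d = (-12, -15),  |d|² = 369;  R = 6+7 = 13,  c = 369−13² = 200
v_rel = (-2, 2),  |v_rel|² = 8;  v_rel·d = (-2)·(-12) + (2)·(-15) = -6
8·t² + 12·t + 200 = 0  ⇒  m = (-6)² − 8·200 = -1564
m = -1564 < 0,  v_rel·d = -6 < 0  ⇒  outside

inside=no margin=-1564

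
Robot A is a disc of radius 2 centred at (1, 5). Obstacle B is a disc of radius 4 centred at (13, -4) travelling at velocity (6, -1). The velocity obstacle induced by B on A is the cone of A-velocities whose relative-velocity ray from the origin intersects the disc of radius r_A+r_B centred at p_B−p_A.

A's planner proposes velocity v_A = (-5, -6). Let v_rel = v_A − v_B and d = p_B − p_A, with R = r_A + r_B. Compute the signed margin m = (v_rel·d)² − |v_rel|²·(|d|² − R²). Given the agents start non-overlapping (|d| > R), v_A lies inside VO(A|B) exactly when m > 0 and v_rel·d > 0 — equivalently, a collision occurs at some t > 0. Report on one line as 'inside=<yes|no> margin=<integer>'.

d = (12, -9),  |d|² = 225;  R = 2+4 = 6,  c = 225−6² = 189
v_rel = (-11, -5),  |v_rel|² = 146;  v_rel·d = (-11)·(12) + (-5)·(-9) = -87
146·t² + 174·t + 189 = 0  ⇒  m = (-87)² − 146·189 = -20025
m = -20025 < 0,  v_rel·d = -87 < 0  ⇒  outside

inside=no margin=-20025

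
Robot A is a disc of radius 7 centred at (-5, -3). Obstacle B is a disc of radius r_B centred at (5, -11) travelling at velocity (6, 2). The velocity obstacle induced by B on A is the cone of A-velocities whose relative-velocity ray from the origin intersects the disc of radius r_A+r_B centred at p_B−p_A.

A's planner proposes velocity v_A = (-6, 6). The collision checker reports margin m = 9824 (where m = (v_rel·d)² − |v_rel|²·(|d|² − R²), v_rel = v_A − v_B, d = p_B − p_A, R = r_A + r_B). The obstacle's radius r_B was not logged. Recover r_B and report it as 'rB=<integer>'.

m = 9824
d = (10, -8);  v_rel = (-12, 4),  |v_rel|² = 160
v_rel×d = (-12)·(-8) − (4)·(10) = 56
since m = R²·160 − 56²:  R² = (3136 + 9824) / 160 = 81
R = √81 = 9  ⇒  r_B = 9 − 7 = 2

rB=2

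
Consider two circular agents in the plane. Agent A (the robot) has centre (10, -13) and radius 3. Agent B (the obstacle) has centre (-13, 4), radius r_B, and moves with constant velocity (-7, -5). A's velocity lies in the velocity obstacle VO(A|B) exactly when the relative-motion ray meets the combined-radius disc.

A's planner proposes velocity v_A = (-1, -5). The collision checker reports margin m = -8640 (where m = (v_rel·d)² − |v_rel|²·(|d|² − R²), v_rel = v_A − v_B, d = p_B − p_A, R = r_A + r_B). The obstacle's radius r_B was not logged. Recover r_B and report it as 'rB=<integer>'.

m = -8640
d = (-23, 17);  v_rel = (6, 0),  |v_rel|² = 36
v_rel×d = (6)·(17) − (0)·(-23) = 102
since m = R²·36 − 102²:  R² = (10404 + -8640) / 36 = 49
R = √49 = 7  ⇒  r_B = 7 − 3 = 4

rB=4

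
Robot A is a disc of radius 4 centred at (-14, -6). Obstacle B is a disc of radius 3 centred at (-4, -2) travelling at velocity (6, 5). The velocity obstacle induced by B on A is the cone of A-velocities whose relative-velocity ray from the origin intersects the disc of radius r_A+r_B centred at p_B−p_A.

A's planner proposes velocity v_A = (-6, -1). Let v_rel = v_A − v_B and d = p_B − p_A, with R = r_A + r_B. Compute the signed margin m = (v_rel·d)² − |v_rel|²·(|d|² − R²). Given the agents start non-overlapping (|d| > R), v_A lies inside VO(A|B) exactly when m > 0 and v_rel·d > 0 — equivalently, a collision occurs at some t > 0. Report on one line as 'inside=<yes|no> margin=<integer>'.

d = (10, 4),  |d|² = 116;  R = 4+3 = 7,  c = 116−7² = 67
v_rel = (-12, -6),  |v_rel|² = 180;  v_rel·d = (-12)·(10) + (-6)·(4) = -144
180·t² + 288·t + 67 = 0  ⇒  m = (-144)² − 180·67 = 8676
m = 8676 > 0,  v_rel·d = -144 < 0  ⇒  outside

inside=no margin=8676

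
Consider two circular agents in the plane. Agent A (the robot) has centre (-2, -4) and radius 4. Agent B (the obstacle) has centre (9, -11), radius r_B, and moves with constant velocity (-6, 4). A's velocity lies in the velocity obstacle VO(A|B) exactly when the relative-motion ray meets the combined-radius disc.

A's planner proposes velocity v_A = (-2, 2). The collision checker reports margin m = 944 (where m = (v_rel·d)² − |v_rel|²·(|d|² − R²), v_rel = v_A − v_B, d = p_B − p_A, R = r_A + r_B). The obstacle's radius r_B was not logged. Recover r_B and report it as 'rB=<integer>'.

m = 944
d = (11, -7);  v_rel = (4, -2),  |v_rel|² = 20
v_rel×d = (4)·(-7) − (-2)·(11) = -6
since m = R²·20 − (-6)²:  R² = (36 + 944) / 20 = 49
R = √49 = 7  ⇒  r_B = 7 − 4 = 3

rB=3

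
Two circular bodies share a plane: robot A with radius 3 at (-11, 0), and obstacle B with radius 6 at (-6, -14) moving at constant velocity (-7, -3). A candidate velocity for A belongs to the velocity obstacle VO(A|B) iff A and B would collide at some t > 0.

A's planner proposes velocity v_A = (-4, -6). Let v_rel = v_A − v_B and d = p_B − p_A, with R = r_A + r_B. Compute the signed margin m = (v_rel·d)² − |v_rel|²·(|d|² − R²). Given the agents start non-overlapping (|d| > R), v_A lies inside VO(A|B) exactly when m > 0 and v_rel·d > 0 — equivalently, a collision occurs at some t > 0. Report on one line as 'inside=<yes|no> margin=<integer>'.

d = (5, -14),  |d|² = 221;  R = 3+6 = 9,  c = 221−9² = 140
v_rel = (3, -3),  |v_rel|² = 18;  v_rel·d = (3)·(5) + (-3)·(-14) = 57
18·t² − 114·t + 140 = 0  ⇒  m = 57² − 18·140 = 729
m = 729 > 0,  v_rel·d = 57 > 0  ⇒  inside

inside=yes margin=729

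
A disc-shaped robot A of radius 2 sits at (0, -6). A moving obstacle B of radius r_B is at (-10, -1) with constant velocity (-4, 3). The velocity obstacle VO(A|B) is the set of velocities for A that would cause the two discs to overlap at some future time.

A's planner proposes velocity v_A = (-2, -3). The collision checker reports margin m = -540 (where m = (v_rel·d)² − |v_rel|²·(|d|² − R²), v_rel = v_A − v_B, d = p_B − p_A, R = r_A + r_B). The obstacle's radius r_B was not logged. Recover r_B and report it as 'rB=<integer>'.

m = -540
d = (-10, 5);  v_rel = (2, -6),  |v_rel|² = 40
v_rel×d = (2)·(5) − (-6)·(-10) = -50
since m = R²·40 − (-50)²:  R² = (2500 + -540) / 40 = 49
R = √49 = 7  ⇒  r_B = 7 − 2 = 5

rB=5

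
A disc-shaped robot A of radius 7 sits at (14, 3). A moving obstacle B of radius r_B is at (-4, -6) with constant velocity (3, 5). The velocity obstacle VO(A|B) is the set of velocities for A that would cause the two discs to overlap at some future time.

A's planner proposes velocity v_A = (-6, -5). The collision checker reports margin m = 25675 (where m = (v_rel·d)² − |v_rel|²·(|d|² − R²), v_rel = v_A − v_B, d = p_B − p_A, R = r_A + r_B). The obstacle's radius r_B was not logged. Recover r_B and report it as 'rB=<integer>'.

m = 25675
d = (-18, -9);  v_rel = (-9, -10),  |v_rel|² = 181
v_rel×d = (-9)·(-9) − (-10)·(-18) = -99
since m = R²·181 − (-99)²:  R² = (9801 + 25675) / 181 = 196
R = √196 = 14  ⇒  r_B = 14 − 7 = 7

rB=7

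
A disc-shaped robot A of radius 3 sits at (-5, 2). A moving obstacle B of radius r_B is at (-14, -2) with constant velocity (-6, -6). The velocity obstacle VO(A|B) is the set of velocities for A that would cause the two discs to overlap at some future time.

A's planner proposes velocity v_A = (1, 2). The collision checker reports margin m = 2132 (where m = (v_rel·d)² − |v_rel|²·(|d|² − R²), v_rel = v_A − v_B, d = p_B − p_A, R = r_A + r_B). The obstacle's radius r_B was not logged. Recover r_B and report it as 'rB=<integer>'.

m = 2132
d = (-9, -4);  v_rel = (7, 8),  |v_rel|² = 113
v_rel×d = (7)·(-4) − (8)·(-9) = 44
since m = R²·113 − 44²:  R² = (1936 + 2132) / 113 = 36
R = √36 = 6  ⇒  r_B = 6 − 3 = 3

rB=3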